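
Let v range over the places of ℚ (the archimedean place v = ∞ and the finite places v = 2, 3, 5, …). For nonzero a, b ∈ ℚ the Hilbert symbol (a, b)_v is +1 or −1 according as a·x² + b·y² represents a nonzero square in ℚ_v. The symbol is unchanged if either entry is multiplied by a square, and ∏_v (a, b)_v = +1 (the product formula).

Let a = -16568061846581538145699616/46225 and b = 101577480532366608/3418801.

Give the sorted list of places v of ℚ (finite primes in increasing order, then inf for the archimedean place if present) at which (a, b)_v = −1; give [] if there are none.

[7, 11, 17, 37]

Mod squares: a ≡ -96866, b ≡ 17. Check v ∈ {∞, 2, 3, 5, 7, 11, 17, 19, 37, 43}.
v=∞: -96866 < 0 and 17 > 0  ⇒  (a,b)_∞ = +1.
v=2: v_2(a)=5, v_2(b)=4; units ≡ 7, 1 (mod 8); ε·ε+αω+βω = 1·0+5·0+4·0 ≡ 0  ⇒  (a,b)_2 = +1.
v=5: a=5^-2·(≡1), b=5^0·(≡3) mod 5; (1|5)=+1, (3|5)=-1; (−1)^{-2·0·2}·(+1)^0·(-1)^-2 = +1.
v=19: a=19^4·(≡12), b=19^2·(≡9) mod 19; (12|19)=-1, (9|19)=+1; (−1)^{4·2·9}·(-1)^2·(+1)^4 = +1.
v=11: a=11^5·(≡9), b=11^2·(≡10) mod 11; (9|11)=+1, (10|11)=-1; (−1)^{5·2·5}·(+1)^2·(-1)^5 = -1.
v=7: a=7^3·(≡1), b=7^4·(≡5) mod 7; (1|7)=+1, (5|7)=-1; (−1)^{3·4·3}·(+1)^4·(-1)^3 = -1.
v=3: a=3^0·(≡1), b=3^2·(≡2) mod 3; (1|3)=+1, (2|3)=-1; (−1)^{0·2·1}·(+1)^2·(-1)^0 = +1.
v=37: a=37^3·(≡33), b=37^2·(≡13) mod 37; (33|37)=+1, (13|37)=-1; (−1)^{3·2·18}·(+1)^2·(-1)^3 = -1.
v=43: a=43^-2·(≡35), b=43^-4·(≡36) mod 43; (35|43)=+1, (36|43)=+1; (−1)^{-2·-4·21}·(+1)^-4·(+1)^-2 = +1.
v=17: a=17^5·(≡6), b=17^3·(≡8) mod 17; (6|17)=-1, (8|17)=+1; (−1)^{5·3·8}·(-1)^3·(+1)^5 = -1.
Ram(-96866, 17) = {7, 11, 17, 37}; no ℚ_7-point on the conic.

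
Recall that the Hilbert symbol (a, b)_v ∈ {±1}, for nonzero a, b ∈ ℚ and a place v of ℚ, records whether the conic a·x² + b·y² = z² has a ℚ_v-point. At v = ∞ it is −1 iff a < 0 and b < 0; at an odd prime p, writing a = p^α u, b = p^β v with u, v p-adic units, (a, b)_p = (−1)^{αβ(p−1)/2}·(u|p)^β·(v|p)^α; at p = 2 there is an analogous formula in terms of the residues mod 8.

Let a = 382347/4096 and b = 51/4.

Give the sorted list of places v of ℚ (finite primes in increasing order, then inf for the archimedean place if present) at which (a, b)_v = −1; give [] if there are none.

Mod squares: a ≡ 3, b ≡ 51. Check v ∈ {∞, 2, 3, 7, 17}.
v=∞: 3 > 0 and 51 > 0  ⇒  (a,b)_∞ = +1.
v=2: v_2(a)=-12, v_2(b)=-2; units ≡ 3, 3 (mod 8); ε·ε+αω+βω = 1·1+-12·1+-2·1 ≡ 1  ⇒  (a,b)_2 = -1.
v=7: a=7^2·(≡5), b=7^0·(≡4) mod 7; (5|7)=-1, (4|7)=+1; (−1)^{2·0·3}·(-1)^0·(+1)^2 = +1.
v=17: a=17^2·(≡3), b=17^1·(≡5) mod 17; (3|17)=-1, (5|17)=-1; (−1)^{2·1·8}·(-1)^1·(-1)^2 = -1.
v=3: a=3^3·(≡1), b=3^1·(≡2) mod 3; (1|3)=+1, (2|3)=-1; (−1)^{3·1·1}·(+1)^1·(-1)^3 = +1.
Ram(3, 51) = {2, 17}; no ℚ_2-point on the conic.

[2, 17]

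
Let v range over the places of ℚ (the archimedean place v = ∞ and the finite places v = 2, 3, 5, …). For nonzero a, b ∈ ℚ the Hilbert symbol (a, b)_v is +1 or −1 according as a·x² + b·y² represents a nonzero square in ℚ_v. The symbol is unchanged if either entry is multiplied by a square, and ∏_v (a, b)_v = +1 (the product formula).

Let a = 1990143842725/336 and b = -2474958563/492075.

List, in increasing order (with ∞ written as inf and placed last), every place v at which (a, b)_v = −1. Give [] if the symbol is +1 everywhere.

Mod squares: a ≡ 994479969, b ≡ -507129. Check v ∈ {∞, 2, 3, 5, 7, 11, 19, 31, 37, 41, 53}.
v=11: a=11^0·(≡10), b=11^4·(≡5) mod 11; (10|11)=-1, (5|11)=+1; (−1)^{0·4·5}·(-1)^4·(+1)^0 = +1.
v=37: a=37^1·(≡4), b=37^0·(≡34) mod 37; (4|37)=+1, (34|37)=+1; (−1)^{1·0·18}·(+1)^0·(+1)^1 = +1.
v=19: a=19^1·(≡15), b=19^1·(≡6) mod 19; (15|19)=-1, (6|19)=+1; (−1)^{1·1·9}·(-1)^1·(+1)^1 = +1.
v=∞: 994479969 > 0 and -507129 < 0  ⇒  (a,b)_∞ = +1.
v=41: a=41^3·(≡5), b=41^1·(≡19) mod 41; (5|41)=+1, (19|41)=-1; (−1)^{3·1·20}·(+1)^1·(-1)^3 = -1.
v=53: a=53^1·(≡9), b=53^0·(≡36) mod 53; (9|53)=+1, (36|53)=+1; (−1)^{1·0·26}·(+1)^0·(+1)^1 = +1.
v=5: a=5^2·(≡4), b=5^-2·(≡4) mod 5; (4|5)=+1, (4|5)=+1; (−1)^{2·-2·2}·(+1)^-2·(+1)^2 = +1.
v=7: a=7^-1·(≡4), b=7^1·(≡6) mod 7; (4|7)=+1, (6|7)=-1; (−1)^{-1·1·3}·(+1)^1·(-1)^-1 = +1.
v=31: a=31^1·(≡27), b=31^1·(≡10) mod 31; (27|31)=-1, (10|31)=+1; (−1)^{1·1·15}·(-1)^1·(+1)^1 = +1.
v=2: v_2(a)=-4, v_2(b)=0; units ≡ 1, 7 (mod 8); ε·ε+αω+βω = 0·1+-4·0+0·0 ≡ 0  ⇒  (a,b)_2 = +1.
v=3: a=3^-1·(≡1), b=3^-9·(≡1) mod 3; (1|3)=+1, (1|3)=+1; (−1)^{-1·-9·1}·(+1)^-9·(+1)^-1 = -1.
Ram(994479969, -507129) = {3, 41}; no ℚ_3-point on the conic.

[3, 41]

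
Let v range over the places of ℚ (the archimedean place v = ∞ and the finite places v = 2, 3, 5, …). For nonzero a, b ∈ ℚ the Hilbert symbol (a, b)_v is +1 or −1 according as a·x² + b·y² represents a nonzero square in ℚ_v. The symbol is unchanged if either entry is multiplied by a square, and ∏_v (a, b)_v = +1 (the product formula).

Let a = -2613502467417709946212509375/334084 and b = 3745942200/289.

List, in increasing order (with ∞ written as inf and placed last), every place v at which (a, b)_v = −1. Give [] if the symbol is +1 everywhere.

Mod squares: a ≡ -15015, b ≡ 78. Check v ∈ {∞, 2, 3, 5, 7, 11, 13, 17}.
v=17: a=17^-4·(≡4), b=17^-2·(≡3) mod 17; (4|17)=+1, (3|17)=-1; (−1)^{-4·-2·8}·(+1)^-2·(-1)^-4 = +1.
v=∞: -15015 < 0 and 78 > 0  ⇒  (a,b)_∞ = +1.
v=3: a=3^19·(≡2), b=3^5·(≡2) mod 3; (2|3)=-1, (2|3)=-1; (−1)^{19·5·1}·(-1)^5·(-1)^19 = -1.
v=2: v_2(a)=-2, v_2(b)=3; units ≡ 1, 7 (mod 8); ε·ε+αω+βω = 0·1+-2·0+3·0 ≡ 0  ⇒  (a,b)_2 = +1.
v=11: a=11^7·(≡7), b=11^2·(≡3) mod 11; (7|11)=-1, (3|11)=+1; (−1)^{7·2·5}·(-1)^2·(+1)^7 = +1.
v=13: a=13^3·(≡6), b=13^1·(≡2) mod 13; (6|13)=-1, (2|13)=-1; (−1)^{3·1·6}·(-1)^1·(-1)^3 = +1.
v=7: a=7^5·(≡4), b=7^2·(≡1) mod 7; (4|7)=+1, (1|7)=+1; (−1)^{5·2·3}·(+1)^2·(+1)^5 = +1.
v=5: a=5^5·(≡3), b=5^2·(≡2) mod 5; (3|5)=-1, (2|5)=-1; (−1)^{5·2·2}·(-1)^2·(-1)^5 = -1.
(-15015, 78 / ℚ) ramifies at {3, 5}: a division algebra.

[3, 5]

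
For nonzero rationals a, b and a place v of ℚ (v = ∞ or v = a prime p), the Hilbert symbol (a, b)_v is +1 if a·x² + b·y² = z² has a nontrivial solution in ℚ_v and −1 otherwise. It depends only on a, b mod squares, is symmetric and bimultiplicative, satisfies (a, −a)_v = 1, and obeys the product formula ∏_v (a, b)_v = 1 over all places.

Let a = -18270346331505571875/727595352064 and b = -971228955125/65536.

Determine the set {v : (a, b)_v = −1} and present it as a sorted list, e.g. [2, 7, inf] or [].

Mod squares: a ≡ -1430715, b ≡ -16445. Check v ∈ {∞, 2, 3, 5, 7, 11, 13, 17, 23, 29, 31, 53}.
v=53: a=53^2·(≡48), b=53^2·(≡1) mod 53; (48|53)=-1, (1|53)=+1; (−1)^{2·2·26}·(-1)^2·(+1)^2 = +1.
v=13: a=13^1·(≡12), b=13^1·(≡12) mod 13; (12|13)=+1, (12|13)=+1; (−1)^{1·1·6}·(+1)^1·(+1)^1 = +1.
v=2: v_2(a)=-20, v_2(b)=-16; units ≡ 5, 3 (mod 8); ε·ε+αω+βω = 0·1+-20·1+-16·1 ≡ 0  ⇒  (a,b)_2 = +1.
v=3: a=3^3·(≡2), b=3^0·(≡1) mod 3; (2|3)=-1, (1|3)=+1; (−1)^{3·0·1}·(-1)^0·(+1)^3 = +1.
v=17: a=17^-2·(≡6), b=17^0·(≡11) mod 17; (6|17)=-1, (11|17)=-1; (−1)^{-2·0·8}·(-1)^0·(-1)^-2 = +1.
v=11: a=11^1·(≡6), b=11^1·(≡3) mod 11; (6|11)=-1, (3|11)=+1; (−1)^{1·1·5}·(-1)^1·(+1)^1 = +1.
v=7: a=7^-4·(≡2), b=7^0·(≡6) mod 7; (2|7)=+1, (6|7)=-1; (−1)^{-4·0·3}·(+1)^0·(-1)^-4 = +1.
v=∞: -1430715 < 0 and -16445 < 0  ⇒  (a,b)_∞ = -1.
v=31: a=31^2·(≡2), b=31^0·(≡10) mod 31; (2|31)=+1, (10|31)=+1; (−1)^{2·0·15}·(+1)^0·(+1)^2 = +1.
v=5: a=5^5·(≡3), b=5^3·(≡4) mod 5; (3|5)=-1, (4|5)=+1; (−1)^{5·3·2}·(-1)^3·(+1)^5 = -1.
v=23: a=23^1·(≡15), b=23^1·(≡21) mod 23; (15|23)=-1, (21|23)=-1; (−1)^{1·1·11}·(-1)^1·(-1)^1 = -1.
v=29: a=29^3·(≡22), b=29^2·(≡8) mod 29; (22|29)=+1, (8|29)=-1; (−1)^{3·2·14}·(+1)^2·(-1)^3 = -1.
(-1430715, -16445 / ℚ) ramifies at {5, 23, 29, ∞}: a division algebra.

[5, 23, 29, inf]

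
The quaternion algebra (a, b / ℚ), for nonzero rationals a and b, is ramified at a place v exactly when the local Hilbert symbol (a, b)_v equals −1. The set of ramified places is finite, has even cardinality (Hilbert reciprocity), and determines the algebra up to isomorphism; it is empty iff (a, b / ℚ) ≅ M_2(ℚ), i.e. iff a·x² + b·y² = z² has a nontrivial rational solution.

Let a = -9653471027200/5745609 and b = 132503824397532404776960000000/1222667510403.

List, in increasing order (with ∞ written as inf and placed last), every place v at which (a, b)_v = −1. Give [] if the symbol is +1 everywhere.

[2, 3, 5, 11]

Mod squares: a ≡ -2002, b ≡ 2730. Check v ∈ {∞, 2, 3, 5, 7, 11, 13, 17, 31, 47}.
v=13: a=13^1·(≡6), b=13^3·(≡5) mod 13; (6|13)=-1, (5|13)=-1; (−1)^{1·3·6}·(-1)^3·(-1)^1 = +1.
v=3: a=3^-2·(≡2), b=3^-1·(≡1) mod 3; (2|3)=-1, (1|3)=+1; (−1)^{-2·-1·1}·(-1)^-1·(+1)^-2 = -1.
v=31: a=31^2·(≡17), b=31^4·(≡10) mod 31; (17|31)=-1, (10|31)=+1; (−1)^{2·4·15}·(-1)^4·(+1)^2 = +1.
v=2: v_2(a)=13, v_2(b)=23; units ≡ 7, 5 (mod 8); ε·ε+αω+βω = 1·0+13·1+23·0 ≡ 1  ⇒  (a,b)_2 = -1.
v=5: a=5^2·(≡3), b=5^7·(≡1) mod 5; (3|5)=-1, (1|5)=+1; (−1)^{2·7·2}·(-1)^7·(+1)^2 = -1.
v=∞: -2002 < 0 and 2730 > 0  ⇒  (a,b)_∞ = +1.
v=7: a=7^3·(≡4), b=7^7·(≡5) mod 7; (4|7)=+1, (5|7)=-1; (−1)^{3·7·3}·(+1)^7·(-1)^3 = +1.
v=47: a=47^-2·(≡39), b=47^-4·(≡28) mod 47; (39|47)=-1, (28|47)=+1; (−1)^{-2·-4·23}·(-1)^-4·(+1)^-2 = +1.
v=17: a=17^-2·(≡4), b=17^-4·(≡6) mod 17; (4|17)=+1, (6|17)=-1; (−1)^{-2·-4·8}·(+1)^-4·(-1)^-2 = +1.
v=11: a=11^1·(≡1), b=11^2·(≡2) mod 11; (1|11)=+1, (2|11)=-1; (−1)^{1·2·5}·(+1)^2·(-1)^1 = -1.
(-2002, 2730 / ℚ) ramifies at {2, 3, 5, 11}: a division algebra.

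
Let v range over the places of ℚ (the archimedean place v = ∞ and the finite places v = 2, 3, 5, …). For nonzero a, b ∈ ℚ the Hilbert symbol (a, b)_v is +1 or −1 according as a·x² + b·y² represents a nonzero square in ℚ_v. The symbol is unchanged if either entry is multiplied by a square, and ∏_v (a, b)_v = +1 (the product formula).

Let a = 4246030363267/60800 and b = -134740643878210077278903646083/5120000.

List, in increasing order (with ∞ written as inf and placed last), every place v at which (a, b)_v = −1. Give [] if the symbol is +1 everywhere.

(a, b) ≡ (1634, -606214) mod (ℚ^×)²; places V = {2, 5, 7, 11, 19, 43, 53, ∞}.
(a,b)_53: α=2, u≡28; β=5, v≡10 (mod 53); (28|53)=+1, (10|53)=+1; sign (−1)^0·+1^5·+1^2 = +1.
(a,b)_19: α=-1, u≡10; β=3, v≡15 (mod 19); (10|19)=-1, (15|19)=-1; sign (−1)^1·-1^3·-1^-1 = -1.
(a,b)_11: α=4, u≡7; β=4, v≡8 (mod 11); (7|11)=-1, (8|11)=-1; sign (−1)^0·-1^4·-1^4 = +1.
(a,b)_2: α=-7, β=-13; u≡1, v≡5 (mod 8); ε(u)ε(v)=0·0, αω(v)=-7·1, βω(u)=-13·0; sum ≡ 1  ⇒  -1.
(a,b)_7: α=4, u≡3; β=9, v≡2 (mod 7); (3|7)=-1, (2|7)=+1; sign (−1)^0·-1^9·+1^4 = -1.
(a,b)_∞: sgn(1634)=+, sgn(-606214)=−, so +1.
(a,b)_43: α=1, u≡40; β=3, v≡6 (mod 43); (40|43)=+1, (6|43)=+1; sign (−1)^1·+1^3·+1^1 = -1.
(a,b)_5: α=-2, u≡1; β=-4, v≡1 (mod 5); (1|5)=+1, (1|5)=+1; sign (−1)^0·+1^-4·+1^-2 = +1.
(1634, -606214 / ℚ) ramifies at {2, 7, 19, 43}: a division algebra.

[2, 7, 19, 43]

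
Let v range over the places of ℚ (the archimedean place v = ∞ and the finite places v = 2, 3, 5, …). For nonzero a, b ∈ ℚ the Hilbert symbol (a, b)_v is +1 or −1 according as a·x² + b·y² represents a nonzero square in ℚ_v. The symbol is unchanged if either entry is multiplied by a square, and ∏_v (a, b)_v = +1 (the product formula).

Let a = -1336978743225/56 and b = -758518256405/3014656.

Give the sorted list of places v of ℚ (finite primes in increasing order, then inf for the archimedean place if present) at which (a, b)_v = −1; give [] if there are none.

Mod squares: a ≡ -13566, b ≡ -397670. Check v ∈ {∞, 2, 3, 5, 7, 13, 17, 19, 23, 29}.
v=2: v_2(a)=-3, v_2(b)=-17; units ≡ 1, 5 (mod 8); ε·ε+αω+βω = 0·0+-3·1+-17·0 ≡ 1  ⇒  (a,b)_2 = -1.
v=∞: -13566 < 0 and -397670 < 0  ⇒  (a,b)_∞ = -1.
v=17: a=17^3·(≡15), b=17^2·(≡10) mod 17; (15|17)=+1, (10|17)=-1; (−1)^{3·2·8}·(+1)^2·(-1)^3 = -1.
v=3: a=3^1·(≡2), b=3^0·(≡1) mod 3; (2|3)=-1, (1|3)=+1; (−1)^{1·0·1}·(-1)^0·(+1)^1 = +1.
v=5: a=5^2·(≡1), b=5^1·(≡4) mod 5; (1|5)=+1, (4|5)=+1; (−1)^{2·1·2}·(+1)^1·(+1)^2 = +1.
v=19: a=19^3·(≡14), b=19^3·(≡10) mod 19; (14|19)=-1, (10|19)=-1; (−1)^{3·3·9}·(-1)^3·(-1)^3 = -1.
v=7: a=7^-1·(≡1), b=7^1·(≡4) mod 7; (1|7)=+1, (4|7)=+1; (−1)^{-1·1·3}·(+1)^1·(+1)^-1 = -1.
v=23: a=23^2·(≡4), b=23^-1·(≡6) mod 23; (4|23)=+1, (6|23)=+1; (−1)^{2·-1·11}·(+1)^-1·(+1)^2 = +1.
v=29: a=29^0·(≡9), b=29^2·(≡28) mod 29; (9|29)=+1, (28|29)=+1; (−1)^{0·2·14}·(+1)^2·(+1)^0 = +1.
v=13: a=13^0·(≡11), b=13^1·(≡4) mod 13; (11|13)=-1, (4|13)=+1; (−1)^{0·1·6}·(-1)^1·(+1)^0 = -1.
|Ram(-13566, -397670)| = 6, even; anisotropic at {2, 7, 13, 17, 19, ∞}.

[2, 7, 13, 17, 19, inf]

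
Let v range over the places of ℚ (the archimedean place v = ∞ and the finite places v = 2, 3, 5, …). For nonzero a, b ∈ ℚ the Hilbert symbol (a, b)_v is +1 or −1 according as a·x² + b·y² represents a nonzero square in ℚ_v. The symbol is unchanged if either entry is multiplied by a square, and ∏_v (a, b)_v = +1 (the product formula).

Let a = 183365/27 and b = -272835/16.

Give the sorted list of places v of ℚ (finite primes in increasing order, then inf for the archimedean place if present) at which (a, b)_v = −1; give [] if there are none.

[3, 5, 31, 43]

Mod squares: a ≡ 3255, b ≡ -30315. Check v ∈ {∞, 2, 3, 5, 7, 13, 31, 43, 47}.
v=5: a=5^1·(≡4), b=5^1·(≡3) mod 5; (4|5)=+1, (3|5)=-1; (−1)^{1·1·2}·(+1)^1·(-1)^1 = -1.
v=43: a=43^0·(≡18), b=43^1·(≡20) mod 43; (18|43)=-1, (20|43)=-1; (−1)^{0·1·21}·(-1)^1·(-1)^0 = -1.
v=7: a=7^1·(≡6), b=7^0·(≡2) mod 7; (6|7)=-1, (2|7)=+1; (−1)^{1·0·3}·(-1)^0·(+1)^1 = +1.
v=3: a=3^-3·(≡2), b=3^3·(≡2) mod 3; (2|3)=-1, (2|3)=-1; (−1)^{-3·3·1}·(-1)^3·(-1)^-3 = -1.
v=2: v_2(a)=0, v_2(b)=-4; units ≡ 7, 5 (mod 8); ε·ε+αω+βω = 1·0+0·1+-4·0 ≡ 0  ⇒  (a,b)_2 = +1.
v=47: a=47^0·(≡32), b=47^1·(≡22) mod 47; (32|47)=+1, (22|47)=-1; (−1)^{0·1·23}·(+1)^1·(-1)^0 = +1.
v=31: a=31^1·(≡17), b=31^0·(≡23) mod 31; (17|31)=-1, (23|31)=-1; (−1)^{1·0·15}·(-1)^0·(-1)^1 = -1.
v=13: a=13^2·(≡6), b=13^0·(≡3) mod 13; (6|13)=-1, (3|13)=+1; (−1)^{2·0·6}·(-1)^0·(+1)^2 = +1.
v=∞: 3255 > 0 and -30315 < 0  ⇒  (a,b)_∞ = +1.
|Ram(3255, -30315)| = 4, even; anisotropic at {3, 5, 31, 43}.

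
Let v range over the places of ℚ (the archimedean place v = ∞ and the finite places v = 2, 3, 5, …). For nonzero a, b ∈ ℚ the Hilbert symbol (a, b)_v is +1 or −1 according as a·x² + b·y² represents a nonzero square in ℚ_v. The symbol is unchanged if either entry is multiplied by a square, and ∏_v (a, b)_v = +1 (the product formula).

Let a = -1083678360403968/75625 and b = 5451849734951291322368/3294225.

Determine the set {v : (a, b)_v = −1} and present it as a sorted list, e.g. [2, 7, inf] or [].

[41, 53]

Mod squares: a ≡ -654073, b ≡ 53. Check v ∈ {∞, 2, 3, 5, 7, 11, 41, 43, 53}.
v=5: a=5^-4·(≡2), b=5^-2·(≡2) mod 5; (2|5)=-1, (2|5)=-1; (−1)^{-4·-2·2}·(-1)^-2·(-1)^-4 = +1.
v=43: a=43^1·(≡11), b=43^2·(≡40) mod 43; (11|43)=+1, (40|43)=+1; (−1)^{1·2·21}·(+1)^2·(+1)^1 = +1.
v=11: a=11^-2·(≡5), b=11^-4·(≡5) mod 11; (5|11)=+1, (5|11)=+1; (−1)^{-2·-4·5}·(+1)^-4·(+1)^-2 = +1.
v=53: a=53^3·(≡35), b=53^5·(≡16) mod 53; (35|53)=-1, (16|53)=+1; (−1)^{3·5·26}·(-1)^5·(+1)^3 = -1.
v=∞: -654073 < 0 and 53 > 0  ⇒  (a,b)_∞ = +1.
v=7: a=7^1·(≡1), b=7^0·(≡1) mod 7; (1|7)=+1, (1|7)=+1; (−1)^{1·0·3}·(+1)^0·(+1)^1 = +1.
v=41: a=41^1·(≡8), b=41^2·(≡17) mod 41; (8|41)=+1, (17|41)=-1; (−1)^{1·2·20}·(+1)^2·(-1)^1 = -1.
v=3: a=3^2·(≡2), b=3^-2·(≡2) mod 3; (2|3)=-1, (2|3)=-1; (−1)^{2·-2·1}·(-1)^-2·(-1)^2 = +1.
v=2: v_2(a)=16, v_2(b)=22; units ≡ 7, 5 (mod 8); ε·ε+αω+βω = 1·0+16·1+22·0 ≡ 0  ⇒  (a,b)_2 = +1.
(-654073, 53 / ℚ) ramifies at {41, 53}: a division algebra.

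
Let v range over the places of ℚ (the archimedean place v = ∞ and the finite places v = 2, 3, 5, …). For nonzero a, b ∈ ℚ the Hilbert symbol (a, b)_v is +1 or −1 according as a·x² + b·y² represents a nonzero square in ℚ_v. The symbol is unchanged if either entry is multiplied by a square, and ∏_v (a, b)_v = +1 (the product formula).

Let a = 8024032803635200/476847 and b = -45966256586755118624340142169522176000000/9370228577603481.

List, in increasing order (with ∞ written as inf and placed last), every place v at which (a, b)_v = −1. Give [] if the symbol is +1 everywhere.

[2, 7, 17, 23, 31, 37]

Mod squares: a ≡ 3139339, b ≡ -7429. Check v ∈ {∞, 2, 3, 5, 7, 11, 17, 19, 23, 29, 31, 37}.
v=37: a=37^1·(≡17), b=37^2·(≡15) mod 37; (17|37)=-1, (15|37)=-1; (−1)^{1·2·18}·(-1)^2·(-1)^1 = -1.
v=5: a=5^2·(≡4), b=5^6·(≡1) mod 5; (4|5)=+1, (1|5)=+1; (−1)^{2·6·2}·(+1)^6·(+1)^2 = +1.
v=23: a=23^1·(≡19), b=23^3·(≡17) mod 23; (19|23)=-1, (17|23)=-1; (−1)^{1·3·11}·(-1)^3·(-1)^1 = -1.
v=31: a=31^1·(≡12), b=31^4·(≡30) mod 31; (12|31)=-1, (30|31)=-1; (−1)^{1·4·15}·(-1)^4·(-1)^1 = -1.
v=19: a=19^2·(≡6), b=19^5·(≡3) mod 19; (6|19)=+1, (3|19)=-1; (−1)^{2·5·9}·(+1)^5·(-1)^2 = +1.
v=3: a=3^-4·(≡1), b=3^-8·(≡2) mod 3; (1|3)=+1, (2|3)=-1; (−1)^{-4·-8·1}·(+1)^-8·(-1)^-4 = +1.
v=11: a=11^2·(≡4), b=11^4·(≡10) mod 11; (4|11)=+1, (10|11)=-1; (−1)^{2·4·5}·(+1)^4·(-1)^2 = +1.
v=2: v_2(a)=14, v_2(b)=30; units ≡ 3, 3 (mod 8); ε·ε+αω+βω = 1·1+14·1+30·1 ≡ 1  ⇒  (a,b)_2 = -1.
v=∞: 3139339 > 0 and -7429 < 0  ⇒  (a,b)_∞ = +1.
v=29: a=29^-2·(≡15), b=29^-6·(≡4) mod 29; (15|29)=-1, (4|29)=+1; (−1)^{-2·-6·14}·(-1)^-6·(+1)^-2 = +1.
v=17: a=17^1·(≡16), b=17^3·(≡12) mod 17; (16|17)=+1, (12|17)=-1; (−1)^{1·3·8}·(+1)^3·(-1)^1 = -1.
v=7: a=7^-1·(≡4), b=7^-4·(≡5) mod 7; (4|7)=+1, (5|7)=-1; (−1)^{-1·-4·3}·(+1)^-4·(-1)^-1 = -1.
Ram(3139339, -7429) = {2, 7, 17, 23, 31, 37}; no ℚ_2-point on the conic.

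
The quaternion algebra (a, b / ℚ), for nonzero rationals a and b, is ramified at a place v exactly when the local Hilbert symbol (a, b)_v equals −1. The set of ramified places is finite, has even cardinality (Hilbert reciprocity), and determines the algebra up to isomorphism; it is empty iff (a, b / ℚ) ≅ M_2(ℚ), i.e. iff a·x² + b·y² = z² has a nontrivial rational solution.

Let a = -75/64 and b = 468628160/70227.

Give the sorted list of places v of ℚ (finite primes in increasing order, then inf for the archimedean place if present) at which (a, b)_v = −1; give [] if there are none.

(a, b) ≡ (-3, 3705) mod (ℚ^×)²; places V = {2, 3, 5, 7, 11, 13, 17, 19, ∞}.
(a,b)_19: α=0, u≡11; β=1, v≡6 (mod 19); (11|19)=+1, (6|19)=+1; sign (−1)^0·+1^1·+1^0 = +1.
(a,b)_2: α=-6, β=6; u≡5, v≡1 (mod 8); ε(u)ε(v)=0·0, αω(v)=-6·0, βω(u)=6·1; sum ≡ 0  ⇒  +1.
(a,b)_5: α=2, u≡3; β=1, v≡1 (mod 5); (3|5)=-1, (1|5)=+1; sign (−1)^0·-1^1·+1^2 = -1.
(a,b)_13: α=0, u≡10; β=1, v≡9 (mod 13); (10|13)=+1, (9|13)=+1; sign (−1)^0·+1^1·+1^0 = +1.
(a,b)_3: α=1, u≡2; β=-5, v≡2 (mod 3); (2|3)=-1, (2|3)=-1; sign (−1)^1·-1^-5·-1^1 = -1.
(a,b)_11: α=0, u≡10; β=2, v≡1 (mod 11); (10|11)=-1, (1|11)=+1; sign (−1)^0·-1^2·+1^0 = +1.
(a,b)_7: α=0, u≡2; β=2, v≡2 (mod 7); (2|7)=+1, (2|7)=+1; sign (−1)^0·+1^2·+1^0 = +1.
(a,b)_17: α=0, u≡6; β=-2, v≡8 (mod 17); (6|17)=-1, (8|17)=+1; sign (−1)^0·-1^-2·+1^0 = +1.
(a,b)_∞: sgn(-3)=−, sgn(3705)=+, so +1.
(-3, 3705 / ℚ) ramifies at {3, 5}: a division algebra.

[3, 5]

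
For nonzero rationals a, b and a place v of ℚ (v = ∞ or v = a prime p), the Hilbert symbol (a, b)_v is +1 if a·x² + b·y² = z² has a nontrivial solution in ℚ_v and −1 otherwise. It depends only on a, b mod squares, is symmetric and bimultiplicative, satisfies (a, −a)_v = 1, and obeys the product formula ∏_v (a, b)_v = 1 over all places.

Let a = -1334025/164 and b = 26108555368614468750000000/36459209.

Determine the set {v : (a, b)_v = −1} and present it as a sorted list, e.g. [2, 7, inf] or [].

[2, 13]

Mod squares: a ≡ -41, b ≡ 11726. Check v ∈ {∞, 2, 3, 5, 7, 11, 13, 23, 29, 41}.
v=∞: -41 < 0 and 11726 > 0  ⇒  (a,b)_∞ = +1.
v=11: a=11^2·(≡3), b=11^1·(≡8) mod 11; (3|11)=+1, (8|11)=-1; (−1)^{2·1·5}·(+1)^1·(-1)^2 = +1.
v=29: a=29^0·(≡17), b=29^2·(≡18) mod 29; (17|29)=-1, (18|29)=-1; (−1)^{0·2·14}·(-1)^2·(-1)^0 = +1.
v=5: a=5^2·(≡1), b=5^12·(≡1) mod 5; (1|5)=+1, (1|5)=+1; (−1)^{2·12·2}·(+1)^12·(+1)^2 = +1.
v=13: a=13^0·(≡6), b=13^1·(≡5) mod 13; (6|13)=-1, (5|13)=-1; (−1)^{0·1·6}·(-1)^1·(-1)^0 = -1.
v=2: v_2(a)=-2, v_2(b)=7; units ≡ 7, 7 (mod 8); ε·ε+αω+βω = 1·1+-2·0+7·0 ≡ 1  ⇒  (a,b)_2 = -1.
v=41: a=41^-1·(≡39), b=41^-3·(≡39) mod 41; (39|41)=+1, (39|41)=+1; (−1)^{-1·-3·20}·(+1)^-3·(+1)^-1 = +1.
v=7: a=7^2·(≡4), b=7^6·(≡1) mod 7; (4|7)=+1, (1|7)=+1; (−1)^{2·6·3}·(+1)^6·(+1)^2 = +1.
v=23: a=23^0·(≡7), b=23^-2·(≡19) mod 23; (7|23)=-1, (19|23)=-1; (−1)^{0·-2·11}·(-1)^-2·(-1)^0 = +1.
v=3: a=3^2·(≡1), b=3^10·(≡2) mod 3; (1|3)=+1, (2|3)=-1; (−1)^{2·10·1}·(+1)^10·(-1)^2 = +1.
|Ram(-41, 11726)| = 2, even; anisotropic at {2, 13}.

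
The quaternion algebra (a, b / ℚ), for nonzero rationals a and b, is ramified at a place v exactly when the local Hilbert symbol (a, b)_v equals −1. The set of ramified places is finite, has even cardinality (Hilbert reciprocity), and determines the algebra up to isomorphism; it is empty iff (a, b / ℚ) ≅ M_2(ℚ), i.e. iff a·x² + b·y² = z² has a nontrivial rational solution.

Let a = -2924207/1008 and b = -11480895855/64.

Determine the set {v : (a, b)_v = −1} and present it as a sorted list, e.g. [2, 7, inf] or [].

[7, 11, 23, inf]

Mod squares: a ≡ -1001, b ≡ -838695. Check v ∈ {∞, 2, 3, 5, 7, 11, 13, 17, 23}.
v=3: a=3^-2·(≡1), b=3^5·(≡2) mod 3; (1|3)=+1, (2|3)=-1; (−1)^{-2·5·1}·(+1)^5·(-1)^-2 = +1.
v=11: a=11^3·(≡2), b=11^1·(≡10) mod 11; (2|11)=-1, (10|11)=-1; (−1)^{3·1·5}·(-1)^1·(-1)^3 = -1.
v=∞: -1001 < 0 and -838695 < 0  ⇒  (a,b)_∞ = -1.
v=7: a=7^-1·(≡2), b=7^0·(≡5) mod 7; (2|7)=+1, (5|7)=-1; (−1)^{-1·0·3}·(+1)^0·(-1)^-1 = -1.
v=17: a=17^0·(≡13), b=17^1·(≡1) mod 17; (13|17)=+1, (1|17)=+1; (−1)^{0·1·8}·(+1)^1·(+1)^0 = +1.
v=5: a=5^0·(≡1), b=5^1·(≡1) mod 5; (1|5)=+1, (1|5)=+1; (−1)^{0·1·2}·(+1)^1·(+1)^0 = +1.
v=2: v_2(a)=-4, v_2(b)=-6; units ≡ 7, 1 (mod 8); ε·ε+αω+βω = 1·0+-4·0+-6·0 ≡ 0  ⇒  (a,b)_2 = +1.
v=13: a=13^3·(≡3), b=13^3·(≡1) mod 13; (3|13)=+1, (1|13)=+1; (−1)^{3·3·6}·(+1)^3·(+1)^3 = +1.
v=23: a=23^0·(≡14), b=23^1·(≡8) mod 23; (14|23)=-1, (8|23)=+1; (−1)^{0·1·11}·(-1)^1·(+1)^0 = -1.
(-1001, -838695 / ℚ) ramifies at {7, 11, 23, ∞}: a division algebra.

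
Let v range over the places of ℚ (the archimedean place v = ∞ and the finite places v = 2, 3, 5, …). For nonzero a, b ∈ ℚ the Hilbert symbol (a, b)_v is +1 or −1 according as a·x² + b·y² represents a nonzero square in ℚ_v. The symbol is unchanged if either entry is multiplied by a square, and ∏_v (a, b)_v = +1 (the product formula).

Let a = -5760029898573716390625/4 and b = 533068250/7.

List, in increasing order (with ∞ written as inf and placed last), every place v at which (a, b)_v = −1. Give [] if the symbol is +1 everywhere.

(a, b) ≡ (-1001, 883190) mod (ℚ^×)²; places V = {2, 3, 5, 7, 11, 13, 31, 37, ∞}.
(a,b)_13: α=5, u≡12; β=2, v≡3 (mod 13); (12|13)=+1, (3|13)=+1; sign (−1)^0·+1^2·+1^5 = +1.
(a,b)_31: α=2, u≡11; β=1, v≡16 (mod 31); (11|31)=-1, (16|31)=+1; sign (−1)^0·-1^1·+1^2 = -1.
(a,b)_11: α=3, u≡7; β=1, v≡9 (mod 11); (7|11)=-1, (9|11)=+1; sign (−1)^1·-1^1·+1^3 = +1.
(a,b)_3: α=4, u≡1; β=0, v≡2 (mod 3); (1|3)=+1, (2|3)=-1; sign (−1)^0·+1^0·-1^4 = +1.
(a,b)_∞: sgn(-1001)=−, sgn(883190)=+, so +1.
(a,b)_37: α=2, u≡29; β=1, v≡6 (mod 37); (29|37)=-1, (6|37)=-1; sign (−1)^0·-1^1·-1^2 = -1.
(a,b)_2: α=-2, β=1; u≡7, v≡3 (mod 8); ε(u)ε(v)=1·1, αω(v)=-2·1, βω(u)=1·0; sum ≡ 1  ⇒  -1.
(a,b)_5: α=6, u≡4; β=3, v≡3 (mod 5); (4|5)=+1, (3|5)=-1; sign (−1)^0·+1^3·-1^6 = +1.
(a,b)_7: α=1, u≡1; β=-1, v≡1 (mod 7); (1|7)=+1, (1|7)=+1; sign (−1)^1·+1^-1·+1^1 = -1.
(-1001, 883190 / ℚ) ramifies at {2, 7, 31, 37}: a division algebra.

[2, 7, 31, 37]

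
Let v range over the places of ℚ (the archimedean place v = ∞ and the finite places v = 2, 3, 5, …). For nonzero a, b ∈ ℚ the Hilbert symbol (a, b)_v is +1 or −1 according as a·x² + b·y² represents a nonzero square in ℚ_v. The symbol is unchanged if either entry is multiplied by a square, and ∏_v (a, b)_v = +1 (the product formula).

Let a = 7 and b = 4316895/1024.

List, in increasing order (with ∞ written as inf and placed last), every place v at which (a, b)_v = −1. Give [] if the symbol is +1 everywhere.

[2, 5, 11, 17]

Mod squares: a ≡ 7, b ≡ 53295. Check v ∈ {∞, 2, 3, 5, 7, 11, 17, 19}.
v=∞: 7 > 0 and 53295 > 0  ⇒  (a,b)_∞ = +1.
v=2: v_2(a)=0, v_2(b)=-10; units ≡ 7, 7 (mod 8); ε·ε+αω+βω = 1·1+0·0+-10·0 ≡ 1  ⇒  (a,b)_2 = -1.
v=3: a=3^0·(≡1), b=3^5·(≡2) mod 3; (1|3)=+1, (2|3)=-1; (−1)^{0·5·1}·(+1)^5·(-1)^0 = +1.
v=17: a=17^0·(≡7), b=17^1·(≡10) mod 17; (7|17)=-1, (10|17)=-1; (−1)^{0·1·8}·(-1)^1·(-1)^0 = -1.
v=7: a=7^1·(≡1), b=7^0·(≡1) mod 7; (1|7)=+1, (1|7)=+1; (−1)^{1·0·3}·(+1)^0·(+1)^1 = +1.
v=11: a=11^0·(≡7), b=11^1·(≡9) mod 11; (7|11)=-1, (9|11)=+1; (−1)^{0·1·5}·(-1)^1·(+1)^0 = -1.
v=5: a=5^0·(≡2), b=5^1·(≡1) mod 5; (2|5)=-1, (1|5)=+1; (−1)^{0·1·2}·(-1)^1·(+1)^0 = -1.
v=19: a=19^0·(≡7), b=19^1·(≡8) mod 19; (7|19)=+1, (8|19)=-1; (−1)^{0·1·9}·(+1)^1·(-1)^0 = +1.
Ram(7, 53295) = {2, 5, 11, 17}; no ℚ_2-point on the conic.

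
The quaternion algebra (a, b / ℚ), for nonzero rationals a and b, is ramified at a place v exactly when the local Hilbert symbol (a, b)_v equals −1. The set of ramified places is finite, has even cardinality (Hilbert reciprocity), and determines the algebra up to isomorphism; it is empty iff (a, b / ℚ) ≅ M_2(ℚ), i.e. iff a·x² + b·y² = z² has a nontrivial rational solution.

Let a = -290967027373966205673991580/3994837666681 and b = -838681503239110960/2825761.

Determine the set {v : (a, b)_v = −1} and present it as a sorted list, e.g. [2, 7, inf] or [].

[5, 11, 53, inf]

Mod squares: a ≡ -37895, b ≡ -715. Check v ∈ {∞, 2, 5, 7, 11, 13, 17, 29, 41, 43, 53}.
v=13: a=13^3·(≡3), b=13^3·(≡10) mod 13; (3|13)=+1, (10|13)=+1; (−1)^{3·3·6}·(+1)^3·(+1)^3 = +1.
v=53: a=53^3·(≡12), b=53^2·(≡22) mod 53; (12|53)=-1, (22|53)=-1; (−1)^{3·2·26}·(-1)^2·(-1)^3 = -1.
v=29: a=29^-2·(≡17), b=29^0·(≡17) mod 29; (17|29)=-1, (17|29)=-1; (−1)^{-2·0·14}·(-1)^0·(-1)^-2 = +1.
v=17: a=17^6·(≡16), b=17^4·(≡4) mod 17; (16|17)=+1, (4|17)=+1; (−1)^{6·4·8}·(+1)^4·(+1)^6 = +1.
v=43: a=43^4·(≡23), b=43^2·(≡25) mod 43; (23|43)=+1, (25|43)=+1; (−1)^{4·2·21}·(+1)^2·(+1)^4 = +1.
v=7: a=7^2·(≡3), b=7^0·(≡5) mod 7; (3|7)=-1, (5|7)=-1; (−1)^{2·0·3}·(-1)^0·(-1)^2 = +1.
v=∞: -37895 < 0 and -715 < 0  ⇒  (a,b)_∞ = -1.
v=5: a=5^1·(≡4), b=5^1·(≡3) mod 5; (4|5)=+1, (3|5)=-1; (−1)^{1·1·2}·(+1)^1·(-1)^1 = -1.
v=2: v_2(a)=2, v_2(b)=4; units ≡ 1, 5 (mod 8); ε·ε+αω+βω = 0·0+2·1+4·0 ≡ 0  ⇒  (a,b)_2 = +1.
v=11: a=11^1·(≡3), b=11^1·(≡4) mod 11; (3|11)=+1, (4|11)=+1; (−1)^{1·1·5}·(+1)^1·(+1)^1 = -1.
v=41: a=41^-6·(≡15), b=41^-4·(≡1) mod 41; (15|41)=-1, (1|41)=+1; (−1)^{-6·-4·20}·(-1)^-4·(+1)^-6 = +1.
(-37895, -715 / ℚ) ramifies at {5, 11, 53, ∞}: a division algebra.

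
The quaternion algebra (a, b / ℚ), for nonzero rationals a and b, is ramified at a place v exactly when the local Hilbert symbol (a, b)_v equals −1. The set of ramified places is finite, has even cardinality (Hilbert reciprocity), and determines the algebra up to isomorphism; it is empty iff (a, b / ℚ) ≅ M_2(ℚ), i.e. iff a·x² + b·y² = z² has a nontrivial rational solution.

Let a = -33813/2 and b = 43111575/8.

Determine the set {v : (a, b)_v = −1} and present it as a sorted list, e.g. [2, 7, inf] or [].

[]

Mod squares: a ≡ -26, b ≡ 1326. Check v ∈ {∞, 2, 3, 5, 13, 17}.
v=17: a=17^2·(≡1), b=17^3·(≡11) mod 17; (1|17)=+1, (11|17)=-1; (−1)^{2·3·8}·(+1)^3·(-1)^2 = +1.
v=5: a=5^0·(≡1), b=5^2·(≡1) mod 5; (1|5)=+1, (1|5)=+1; (−1)^{0·2·2}·(+1)^2·(+1)^0 = +1.
v=13: a=13^1·(≡6), b=13^1·(≡5) mod 13; (6|13)=-1, (5|13)=-1; (−1)^{1·1·6}·(-1)^1·(-1)^1 = +1.
v=2: v_2(a)=-1, v_2(b)=-3; units ≡ 3, 7 (mod 8); ε·ε+αω+βω = 1·1+-1·0+-3·1 ≡ 0  ⇒  (a,b)_2 = +1.
v=∞: -26 < 0 and 1326 > 0  ⇒  (a,b)_∞ = +1.
v=3: a=3^2·(≡1), b=3^3·(≡1) mod 3; (1|3)=+1, (1|3)=+1; (−1)^{2·3·1}·(+1)^3·(+1)^2 = +1.
Ram(a, b) = ∅: the form -26·x² + 1326·y² − z² is isotropic over every ℚ_v, so by Hasse–Minkowski it is isotropic over ℚ.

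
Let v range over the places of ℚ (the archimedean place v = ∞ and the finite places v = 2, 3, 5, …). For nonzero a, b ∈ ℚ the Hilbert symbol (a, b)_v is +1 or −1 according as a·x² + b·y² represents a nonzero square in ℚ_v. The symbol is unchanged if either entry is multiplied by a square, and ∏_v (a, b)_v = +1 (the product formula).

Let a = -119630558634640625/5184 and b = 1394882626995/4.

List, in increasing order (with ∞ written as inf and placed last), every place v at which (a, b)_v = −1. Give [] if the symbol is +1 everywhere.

[2, 5, 17, 19]

Mod squares: a ≡ -17, b ≡ 20995. Check v ∈ {∞, 2, 3, 5, 11, 13, 17, 19}.
v=19: a=19^4·(≡15), b=19^3·(≡10) mod 19; (15|19)=-1, (10|19)=-1; (−1)^{4·3·9}·(-1)^3·(-1)^4 = -1.
v=11: a=11^2·(≡9), b=11^2·(≡6) mod 11; (9|11)=+1, (6|11)=-1; (−1)^{2·2·5}·(+1)^2·(-1)^2 = +1.
v=∞: -17 < 0 and 20995 > 0  ⇒  (a,b)_∞ = +1.
v=5: a=5^6·(≡2), b=5^1·(≡1) mod 5; (2|5)=-1, (1|5)=+1; (−1)^{6·1·2}·(-1)^1·(+1)^6 = -1.
v=17: a=17^1·(≡13), b=17^1·(≡6) mod 17; (13|17)=+1, (6|17)=-1; (−1)^{1·1·8}·(+1)^1·(-1)^1 = -1.
v=13: a=13^4·(≡4), b=13^3·(≡10) mod 13; (4|13)=+1, (10|13)=+1; (−1)^{4·3·6}·(+1)^3·(+1)^4 = +1.
v=3: a=3^-4·(≡1), b=3^2·(≡1) mod 3; (1|3)=+1, (1|3)=+1; (−1)^{-4·2·1}·(+1)^2·(+1)^-4 = +1.
v=2: v_2(a)=-6, v_2(b)=-2; units ≡ 7, 3 (mod 8); ε·ε+αω+βω = 1·1+-6·1+-2·0 ≡ 1  ⇒  (a,b)_2 = -1.
Ram(-17, 20995) = {2, 5, 17, 19}; no ℚ_2-point on the conic.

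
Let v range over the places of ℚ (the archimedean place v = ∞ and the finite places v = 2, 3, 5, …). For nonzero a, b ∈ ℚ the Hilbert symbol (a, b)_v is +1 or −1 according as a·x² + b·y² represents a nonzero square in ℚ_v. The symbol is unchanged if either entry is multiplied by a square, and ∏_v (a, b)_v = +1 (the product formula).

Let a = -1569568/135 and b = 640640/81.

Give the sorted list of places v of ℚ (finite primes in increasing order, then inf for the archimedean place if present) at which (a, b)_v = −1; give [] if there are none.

[2, 3, 5, 7]

Mod squares: a ≡ -30030, b ≡ 10010. Check v ∈ {∞, 2, 3, 5, 7, 11, 13}.
v=∞: -30030 < 0 and 10010 > 0  ⇒  (a,b)_∞ = +1.
v=5: a=5^-1·(≡1), b=5^1·(≡3) mod 5; (1|5)=+1, (3|5)=-1; (−1)^{-1·1·2}·(+1)^1·(-1)^-1 = -1.
v=11: a=11^1·(≡5), b=11^1·(≡7) mod 11; (5|11)=+1, (7|11)=-1; (−1)^{1·1·5}·(+1)^1·(-1)^1 = +1.
v=7: a=7^3·(≡1), b=7^1·(≡4) mod 7; (1|7)=+1, (4|7)=+1; (−1)^{3·1·3}·(+1)^1·(+1)^3 = -1.
v=13: a=13^1·(≡12), b=13^1·(≡12) mod 13; (12|13)=+1, (12|13)=+1; (−1)^{1·1·6}·(+1)^1·(+1)^1 = +1.
v=2: v_2(a)=5, v_2(b)=7; units ≡ 1, 5 (mod 8); ε·ε+αω+βω = 0·0+5·1+7·0 ≡ 1  ⇒  (a,b)_2 = -1.
v=3: a=3^-3·(≡1), b=3^-4·(≡2) mod 3; (1|3)=+1, (2|3)=-1; (−1)^{-3·-4·1}·(+1)^-4·(-1)^-3 = -1.
|Ram(-30030, 10010)| = 4, even; anisotropic at {2, 3, 5, 7}.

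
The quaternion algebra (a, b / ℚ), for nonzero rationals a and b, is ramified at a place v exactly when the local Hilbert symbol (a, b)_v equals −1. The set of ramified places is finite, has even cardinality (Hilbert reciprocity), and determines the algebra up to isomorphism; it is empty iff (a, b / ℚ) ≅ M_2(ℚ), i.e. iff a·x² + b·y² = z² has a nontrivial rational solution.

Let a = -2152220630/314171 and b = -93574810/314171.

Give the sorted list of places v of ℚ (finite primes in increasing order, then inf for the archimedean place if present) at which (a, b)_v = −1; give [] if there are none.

Mod squares: a ≡ -2530, b ≡ -110. Check v ∈ {∞, 2, 5, 7, 11, 13, 19, 23}.
v=11: a=11^-1·(≡9), b=11^-1·(≡9) mod 11; (9|11)=+1, (9|11)=+1; (−1)^{-1·-1·5}·(+1)^-1·(+1)^-1 = -1.
v=19: a=19^2·(≡11), b=19^2·(≡17) mod 19; (11|19)=+1, (17|19)=+1; (−1)^{2·2·9}·(+1)^2·(+1)^2 = +1.
v=5: a=5^1·(≡4), b=5^1·(≡3) mod 5; (4|5)=+1, (3|5)=-1; (−1)^{1·1·2}·(+1)^1·(-1)^1 = -1.
v=7: a=7^2·(≡4), b=7^2·(≡2) mod 7; (4|7)=+1, (2|7)=+1; (−1)^{2·2·3}·(+1)^2·(+1)^2 = +1.
v=∞: -2530 < 0 and -110 < 0  ⇒  (a,b)_∞ = -1.
v=23: a=23^3·(≡15), b=23^2·(≡15) mod 23; (15|23)=-1, (15|23)=-1; (−1)^{3·2·11}·(-1)^2·(-1)^3 = -1.
v=13: a=13^-4·(≡7), b=13^-4·(≡2) mod 13; (7|13)=-1, (2|13)=-1; (−1)^{-4·-4·6}·(-1)^-4·(-1)^-4 = +1.
v=2: v_2(a)=1, v_2(b)=1; units ≡ 7, 1 (mod 8); ε·ε+αω+βω = 1·0+1·0+1·0 ≡ 0  ⇒  (a,b)_2 = +1.
(-2530, -110 / ℚ) ramifies at {5, 11, 23, ∞}: a division algebra.

[5, 11, 23, inf]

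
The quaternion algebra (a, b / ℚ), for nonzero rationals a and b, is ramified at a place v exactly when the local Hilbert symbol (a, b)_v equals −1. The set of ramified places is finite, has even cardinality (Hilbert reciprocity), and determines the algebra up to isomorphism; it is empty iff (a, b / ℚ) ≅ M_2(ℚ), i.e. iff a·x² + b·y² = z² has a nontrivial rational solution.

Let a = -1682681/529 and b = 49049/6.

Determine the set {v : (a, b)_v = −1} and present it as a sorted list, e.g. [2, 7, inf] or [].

Mod squares: a ≡ -1001, b ≡ 6006. Check v ∈ {∞, 2, 3, 7, 11, 13, 23, 41}.
v=∞: -1001 < 0 and 6006 > 0  ⇒  (a,b)_∞ = +1.
v=7: a=7^1·(≡1), b=7^3·(≡4) mod 7; (1|7)=+1, (4|7)=+1; (−1)^{1·3·3}·(+1)^3·(+1)^1 = -1.
v=2: v_2(a)=0, v_2(b)=-1; units ≡ 7, 3 (mod 8); ε·ε+αω+βω = 1·1+0·1+-1·0 ≡ 1  ⇒  (a,b)_2 = -1.
v=11: a=11^1·(≡6), b=11^1·(≡8) mod 11; (6|11)=-1, (8|11)=-1; (−1)^{1·1·5}·(-1)^1·(-1)^1 = -1.
v=13: a=13^1·(≡12), b=13^1·(≡7) mod 13; (12|13)=+1, (7|13)=-1; (−1)^{1·1·6}·(+1)^1·(-1)^1 = -1.
v=3: a=3^0·(≡1), b=3^-1·(≡1) mod 3; (1|3)=+1, (1|3)=+1; (−1)^{0·-1·1}·(+1)^-1·(+1)^0 = +1.
v=41: a=41^2·(≡35), b=41^0·(≡9) mod 41; (35|41)=-1, (9|41)=+1; (−1)^{2·0·20}·(-1)^0·(+1)^2 = +1.
v=23: a=23^-2·(≡22), b=23^0·(≡6) mod 23; (22|23)=-1, (6|23)=+1; (−1)^{-2·0·11}·(-1)^0·(+1)^-2 = +1.
Ram(-1001, 6006) = {2, 7, 11, 13}; no ℚ_2-point on the conic.

[2, 7, 11, 13]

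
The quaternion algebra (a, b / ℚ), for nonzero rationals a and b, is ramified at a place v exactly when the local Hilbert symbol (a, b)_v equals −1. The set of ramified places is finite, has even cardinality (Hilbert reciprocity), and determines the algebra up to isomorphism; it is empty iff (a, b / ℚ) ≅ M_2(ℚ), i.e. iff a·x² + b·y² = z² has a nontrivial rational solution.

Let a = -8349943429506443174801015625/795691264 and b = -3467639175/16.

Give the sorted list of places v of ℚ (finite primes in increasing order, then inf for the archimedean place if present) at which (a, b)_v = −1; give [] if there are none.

Mod squares: a ≡ -62985, b ≡ -6783. Check v ∈ {∞, 2, 3, 5, 7, 11, 13, 17, 19, 41, 43}.
v=17: a=17^3·(≡4), b=17^1·(≡8) mod 17; (4|17)=+1, (8|17)=+1; (−1)^{3·1·8}·(+1)^1·(+1)^3 = +1.
v=7: a=7^4·(≡4), b=7^1·(≡2) mod 7; (4|7)=+1, (2|7)=+1; (−1)^{4·1·3}·(+1)^1·(+1)^4 = +1.
v=2: v_2(a)=-8, v_2(b)=-4; units ≡ 7, 1 (mod 8); ε·ε+αω+βω = 1·0+-8·0+-4·0 ≡ 0  ⇒  (a,b)_2 = +1.
v=41: a=41^-2·(≡8), b=41^0·(≡25) mod 41; (8|41)=+1, (25|41)=+1; (−1)^{-2·0·20}·(+1)^0·(+1)^-2 = +1.
v=13: a=13^5·(≡1), b=13^2·(≡9) mod 13; (1|13)=+1, (9|13)=+1; (−1)^{5·2·6}·(+1)^2·(+1)^5 = +1.
v=5: a=5^7·(≡3), b=5^2·(≡3) mod 5; (3|5)=-1, (3|5)=-1; (−1)^{7·2·2}·(-1)^2·(-1)^7 = -1.
v=11: a=11^4·(≡3), b=11^2·(≡3) mod 11; (3|11)=+1, (3|11)=+1; (−1)^{4·2·5}·(+1)^2·(+1)^4 = +1.
v=3: a=3^5·(≡2), b=3^1·(≡1) mod 3; (2|3)=-1, (1|3)=+1; (−1)^{5·1·1}·(-1)^1·(+1)^5 = +1.
v=∞: -62985 < 0 and -6783 < 0  ⇒  (a,b)_∞ = -1.
v=19: a=19^3·(≡3), b=19^1·(≡17) mod 19; (3|19)=-1, (17|19)=+1; (−1)^{3·1·9}·(-1)^1·(+1)^3 = +1.
v=43: a=43^-2·(≡35), b=43^0·(≡4) mod 43; (35|43)=+1, (4|43)=+1; (−1)^{-2·0·21}·(+1)^0·(+1)^-2 = +1.
(-62985, -6783 / ℚ) ramifies at {5, ∞}: a division algebra.

[5, inf]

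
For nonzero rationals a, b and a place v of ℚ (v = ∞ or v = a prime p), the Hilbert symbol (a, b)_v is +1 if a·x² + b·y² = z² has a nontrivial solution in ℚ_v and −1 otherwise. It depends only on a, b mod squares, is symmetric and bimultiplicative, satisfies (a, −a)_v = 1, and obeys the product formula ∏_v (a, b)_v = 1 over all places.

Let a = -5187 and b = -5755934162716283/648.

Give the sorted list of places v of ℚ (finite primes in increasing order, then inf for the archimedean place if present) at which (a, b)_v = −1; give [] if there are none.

Mod squares: a ≡ -5187, b ≡ -27094. Check v ∈ {∞, 2, 3, 7, 13, 19, 23, 29, 31}.
v=3: a=3^1·(≡2), b=3^-4·(≡2) mod 3; (2|3)=-1, (2|3)=-1; (−1)^{1·-4·1}·(-1)^-4·(-1)^1 = -1.
v=∞: -5187 < 0 and -27094 < 0  ⇒  (a,b)_∞ = -1.
v=29: a=29^0·(≡4), b=29^2·(≡10) mod 29; (4|29)=+1, (10|29)=-1; (−1)^{0·2·14}·(+1)^2·(-1)^0 = +1.
v=2: v_2(a)=0, v_2(b)=-3; units ≡ 5, 5 (mod 8); ε·ε+αω+βω = 0·0+0·1+-3·1 ≡ 1  ⇒  (a,b)_2 = -1.
v=19: a=19^1·(≡12), b=19^3·(≡2) mod 19; (12|19)=-1, (2|19)=-1; (−1)^{1·3·9}·(-1)^3·(-1)^1 = -1.
v=23: a=23^0·(≡11), b=23^1·(≡18) mod 23; (11|23)=-1, (18|23)=+1; (−1)^{0·1·11}·(-1)^1·(+1)^0 = -1.
v=13: a=13^1·(≡4), b=13^4·(≡8) mod 13; (4|13)=+1, (8|13)=-1; (−1)^{1·4·6}·(+1)^4·(-1)^1 = -1.
v=31: a=31^0·(≡21), b=31^1·(≡16) mod 31; (21|31)=-1, (16|31)=+1; (−1)^{0·1·15}·(-1)^1·(+1)^0 = -1.
v=7: a=7^1·(≡1), b=7^2·(≡5) mod 7; (1|7)=+1, (5|7)=-1; (−1)^{1·2·3}·(+1)^2·(-1)^1 = -1.
Ram(-5187, -27094) = {2, 3, 7, 13, 19, 23, 31, ∞}; no ℚ_2-point on the conic.

[2, 3, 7, 13, 19, 23, 31, inf]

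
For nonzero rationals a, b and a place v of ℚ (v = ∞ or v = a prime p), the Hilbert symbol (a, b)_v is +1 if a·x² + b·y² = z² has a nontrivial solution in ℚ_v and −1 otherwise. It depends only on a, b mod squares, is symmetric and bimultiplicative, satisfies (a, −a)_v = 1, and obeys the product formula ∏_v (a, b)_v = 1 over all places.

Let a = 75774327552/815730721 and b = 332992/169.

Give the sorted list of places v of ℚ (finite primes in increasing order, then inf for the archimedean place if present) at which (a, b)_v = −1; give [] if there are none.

[2, 43]

(a, b) ≡ (3, 43) mod (ℚ^×)²; places V = {2, 3, 7, 11, 13, 43, ∞}.
(a,b)_2: α=8, β=6; u≡3, v≡3 (mod 8); ε(u)ε(v)=1·1, αω(v)=8·1, βω(u)=6·1; sum ≡ 1  ⇒  -1.
(a,b)_∞: sgn(3)=+, sgn(43)=+, so +1.
(a,b)_3: α=3, u≡1; β=0, v≡1 (mod 3); (1|3)=+1, (1|3)=+1; sign (−1)^0·+1^0·+1^3 = +1.
(a,b)_43: α=2, u≡32; β=1, v≡13 (mod 43); (32|43)=-1, (13|43)=+1; sign (−1)^0·-1^1·+1^2 = -1.
(a,b)_11: α=2, u≡3; β=2, v≡6 (mod 11); (3|11)=+1, (6|11)=-1; sign (−1)^0·+1^2·-1^2 = +1.
(a,b)_13: α=-8, u≡1; β=-2, v≡10 (mod 13); (1|13)=+1, (10|13)=+1; sign (−1)^0·+1^-2·+1^-8 = +1.
(a,b)_7: α=2, u≡6; β=0, v≡2 (mod 7); (6|7)=-1, (2|7)=+1; sign (−1)^0·-1^0·+1^2 = +1.
|Ram(3, 43)| = 2, even; anisotropic at {2, 43}.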